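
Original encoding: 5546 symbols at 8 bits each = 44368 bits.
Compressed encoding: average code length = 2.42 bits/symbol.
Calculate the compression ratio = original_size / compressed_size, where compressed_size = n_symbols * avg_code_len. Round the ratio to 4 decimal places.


original_size = n_symbols * orig_bits = 5546 * 8 = 44368 bits
compressed_size = n_symbols * avg_code_len = 5546 * 2.42 = 13421.32 bits
ratio = original_size / compressed_size = 44368 / 13421.32 = 3.3058

Compression ratio = 3.3058


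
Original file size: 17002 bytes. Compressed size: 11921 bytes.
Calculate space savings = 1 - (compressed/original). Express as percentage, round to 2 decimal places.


ratio = compressed/original = 11921/17002 = 0.701153
savings = 1 - ratio = 1 - 0.701153 = 0.298847
as a percentage: 0.298847 * 100 = 29.88%

Space savings = 1 - 11921/17002 = 29.88%


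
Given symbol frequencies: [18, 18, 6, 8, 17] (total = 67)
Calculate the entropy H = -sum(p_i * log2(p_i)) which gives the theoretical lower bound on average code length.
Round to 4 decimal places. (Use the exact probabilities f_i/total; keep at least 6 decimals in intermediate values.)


Per-symbol terms -p_i * log2(p_i) with p_i = f_i/67:
  p = 18/67 = 0.268657: log2(p) = -1.896164, -p*log2(p) = 0.509417
  p = 18/67 = 0.268657: log2(p) = -1.896164, -p*log2(p) = 0.509417
  p = 6/67 = 0.089552: log2(p) = -3.481127, -p*log2(p) = 0.311743
  p = 8/67 = 0.119403: log2(p) = -3.066089, -p*log2(p) = 0.366100
  p = 17/67 = 0.253731: log2(p) = -1.978626, -p*log2(p) = 0.502040
H = 0.509417 + 0.509417 + 0.311743 + 0.366100 + 0.502040 = 2.198717

H = 2.1987 bits/symbol


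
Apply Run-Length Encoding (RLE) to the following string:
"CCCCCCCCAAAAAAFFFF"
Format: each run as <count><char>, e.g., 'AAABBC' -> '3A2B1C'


Scanning runs left to right:
  i=0: run of 'C' x 8 -> '8C'
  i=8: run of 'A' x 6 -> '6A'
  i=14: run of 'F' x 4 -> '4F'

RLE = 8C6A4F


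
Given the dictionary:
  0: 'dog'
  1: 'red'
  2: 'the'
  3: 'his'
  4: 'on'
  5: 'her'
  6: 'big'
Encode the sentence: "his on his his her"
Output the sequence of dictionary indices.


Look up each word in the dictionary:
  'his' -> 3
  'on' -> 4
  'his' -> 3
  'his' -> 3
  'her' -> 5

Encoded: [3, 4, 3, 3, 5]


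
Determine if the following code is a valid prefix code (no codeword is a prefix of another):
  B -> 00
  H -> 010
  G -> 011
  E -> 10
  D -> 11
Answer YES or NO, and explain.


Checking each pair (does one codeword prefix another?):
  B='00' vs H='010': no prefix
  B='00' vs G='011': no prefix
  B='00' vs E='10': no prefix
  B='00' vs D='11': no prefix
  H='010' vs B='00': no prefix
  H='010' vs G='011': no prefix
  H='010' vs E='10': no prefix
  H='010' vs D='11': no prefix
  G='011' vs B='00': no prefix
  G='011' vs H='010': no prefix
  G='011' vs E='10': no prefix
  G='011' vs D='11': no prefix
  E='10' vs B='00': no prefix
  E='10' vs H='010': no prefix
  E='10' vs G='011': no prefix
  E='10' vs D='11': no prefix
  D='11' vs B='00': no prefix
  D='11' vs H='010': no prefix
  D='11' vs G='011': no prefix
  D='11' vs E='10': no prefix
No violation found over all pairs.

YES -- this is a valid prefix code. No codeword is a prefix of any other codeword.


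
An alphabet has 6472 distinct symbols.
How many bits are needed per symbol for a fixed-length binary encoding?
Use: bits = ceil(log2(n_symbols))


log2(6472) = 12.66
Bracket: 2^12 = 4096 < 6472 <= 2^13 = 8192
So ceil(log2(6472)) = 13

bits = ceil(log2(6472)) = ceil(12.66) = 13 bits


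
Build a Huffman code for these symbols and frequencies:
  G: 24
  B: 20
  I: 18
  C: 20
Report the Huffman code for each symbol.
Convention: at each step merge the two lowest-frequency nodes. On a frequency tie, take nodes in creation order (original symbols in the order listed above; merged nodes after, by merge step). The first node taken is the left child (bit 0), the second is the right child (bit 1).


Huffman tree construction:
Step 1: Merge I(18) + B(20) = 38
Step 2: Merge C(20) + G(24) = 44
Step 3: Merge (I+B)(38) + (C+G)(44) = 82
Read each symbol's code off the tree from the root (left child = 0, right child = 1).

Codes:
  G: 11 (length 2)
  B: 01 (length 2)
  I: 00 (length 2)
  C: 10 (length 2)
Average code length: 164/82 = 2.0000 bits/symbol


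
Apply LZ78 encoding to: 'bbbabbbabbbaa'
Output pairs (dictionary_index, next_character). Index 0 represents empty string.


LZ78 encoding steps:
Dictionary: {0: ''}
Step 1: w='' (idx 0), next='b' -> output (0, 'b'), add 'b' as idx 1
Step 2: w='b' (idx 1), next='b' -> output (1, 'b'), add 'bb' as idx 2
Step 3: w='' (idx 0), next='a' -> output (0, 'a'), add 'a' as idx 3
Step 4: w='bb' (idx 2), next='b' -> output (2, 'b'), add 'bbb' as idx 4
Step 5: w='a' (idx 3), next='b' -> output (3, 'b'), add 'ab' as idx 5
Step 6: w='bb' (idx 2), next='a' -> output (2, 'a'), add 'bba' as idx 6
Step 7: w='a' (idx 3), end of input -> output (3, '')


Encoded: [(0, 'b'), (1, 'b'), (0, 'a'), (2, 'b'), (3, 'b'), (2, 'a'), (3, '')]


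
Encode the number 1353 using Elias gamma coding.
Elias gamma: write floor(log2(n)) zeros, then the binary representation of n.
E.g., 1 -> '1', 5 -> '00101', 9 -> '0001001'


num_bits = floor(log2(1353)) + 1 = 11
leading_zeros = num_bits - 1 = 10
binary(1353) = 10101001001

Elias gamma(1353) = '0000000000' + '10101001001' = 000000000010101001001 (21 bits)


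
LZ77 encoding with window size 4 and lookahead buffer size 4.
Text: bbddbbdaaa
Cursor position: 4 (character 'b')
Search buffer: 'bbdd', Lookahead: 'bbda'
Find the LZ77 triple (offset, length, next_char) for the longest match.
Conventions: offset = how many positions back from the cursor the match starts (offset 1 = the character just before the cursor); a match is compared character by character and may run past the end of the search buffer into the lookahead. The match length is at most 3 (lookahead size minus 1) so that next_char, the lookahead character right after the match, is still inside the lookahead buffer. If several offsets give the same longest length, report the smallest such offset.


Try each offset into the search buffer:
  offset=1 (pos 3, char 'd'): match length 0
  offset=2 (pos 2, char 'd'): match length 0
  offset=3 (pos 1, char 'b'): match length 1
  offset=4 (pos 0, char 'b'): match length 3
Longest match has length 3 at offset 4.
next_char = character at position 4 + 3 = 7 -> 'a'

Best match: offset=4, length=3 (matching 'bbd' starting at position 0)
LZ77 triple: (4, 3, 'a')


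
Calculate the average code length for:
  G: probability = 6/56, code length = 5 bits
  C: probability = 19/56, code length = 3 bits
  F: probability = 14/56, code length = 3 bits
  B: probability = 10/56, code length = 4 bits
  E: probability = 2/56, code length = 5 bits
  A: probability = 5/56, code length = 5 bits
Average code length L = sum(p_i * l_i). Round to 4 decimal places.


Weighted contributions p_i * l_i:
  G: (6/56) * 5 = 30/56
  C: (19/56) * 3 = 57/56
  F: (14/56) * 3 = 42/56
  B: (10/56) * 4 = 40/56
  E: (2/56) * 5 = 10/56
  A: (5/56) * 5 = 25/56
Sum = (30 + 57 + 42 + 40 + 10 + 25)/56 = 204/56

L = 204/56 = 3.6429 bits/symbol


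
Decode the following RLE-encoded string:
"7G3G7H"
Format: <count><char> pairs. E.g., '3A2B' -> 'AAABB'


Expanding each <count><char> pair:
  7G -> 'GGGGGGG'
  3G -> 'GGG'
  7H -> 'HHHHHHH'

Decoded = GGGGGGGGGGHHHHHHH


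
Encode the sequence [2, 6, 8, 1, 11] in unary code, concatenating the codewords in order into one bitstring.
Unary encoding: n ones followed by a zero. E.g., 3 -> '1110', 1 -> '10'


Encode each number as n ones followed by a terminating 0:
  2 -> 110 (3 bits)
  6 -> 1111110 (7 bits)
  8 -> 111111110 (9 bits)
  1 -> 10 (2 bits)
  11 -> 111111111110 (12 bits)
Total length = 3 + 7 + 9 + 2 + 12 = 33 bits.

Unary([2, 6, 8, 1, 11]) = 110111111011111111010111111111110 (33 bits)


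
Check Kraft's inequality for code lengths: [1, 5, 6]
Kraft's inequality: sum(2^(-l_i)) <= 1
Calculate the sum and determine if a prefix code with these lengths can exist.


Sum = 2^(-1) + 2^(-5) + 2^(-6)
    = 0.5 + 0.03125 + 0.015625
    = 35/64 = 0.546875
Since 0.546875 <= 1, Kraft's inequality IS satisfied.
A prefix code with these lengths CAN exist.

Kraft sum = 0.546875. Satisfied.


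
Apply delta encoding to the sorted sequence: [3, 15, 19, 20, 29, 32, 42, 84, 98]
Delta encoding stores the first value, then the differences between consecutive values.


First value: 3
Deltas:
  15 - 3 = 12
  19 - 15 = 4
  20 - 19 = 1
  29 - 20 = 9
  32 - 29 = 3
  42 - 32 = 10
  84 - 42 = 42
  98 - 84 = 14


Delta encoded: [3, 12, 4, 1, 9, 3, 10, 42, 14]


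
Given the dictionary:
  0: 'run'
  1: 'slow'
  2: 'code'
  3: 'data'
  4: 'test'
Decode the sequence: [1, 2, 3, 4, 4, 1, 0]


Look up each index in the dictionary:
  1 -> 'slow'
  2 -> 'code'
  3 -> 'data'
  4 -> 'test'
  4 -> 'test'
  1 -> 'slow'
  0 -> 'run'

Decoded: "slow code data test test slow run"


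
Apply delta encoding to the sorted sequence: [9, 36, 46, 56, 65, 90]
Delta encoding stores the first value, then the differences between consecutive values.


First value: 9
Deltas:
  36 - 9 = 27
  46 - 36 = 10
  56 - 46 = 10
  65 - 56 = 9
  90 - 65 = 25


Delta encoded: [9, 27, 10, 10, 9, 25]


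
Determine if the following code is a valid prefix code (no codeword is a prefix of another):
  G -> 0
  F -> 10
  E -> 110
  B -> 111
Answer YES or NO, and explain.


Checking each pair (does one codeword prefix another?):
  G='0' vs F='10': no prefix
  G='0' vs E='110': no prefix
  G='0' vs B='111': no prefix
  F='10' vs G='0': no prefix
  F='10' vs E='110': no prefix
  F='10' vs B='111': no prefix
  E='110' vs G='0': no prefix
  E='110' vs F='10': no prefix
  E='110' vs B='111': no prefix
  B='111' vs G='0': no prefix
  B='111' vs F='10': no prefix
  B='111' vs E='110': no prefix
No violation found over all pairs.

YES -- this is a valid prefix code. No codeword is a prefix of any other codeword.


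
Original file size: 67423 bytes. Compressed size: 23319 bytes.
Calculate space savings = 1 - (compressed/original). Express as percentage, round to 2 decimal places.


ratio = compressed/original = 23319/67423 = 0.345861
savings = 1 - ratio = 1 - 0.345861 = 0.654139
as a percentage: 0.654139 * 100 = 65.41%

Space savings = 1 - 23319/67423 = 65.41%


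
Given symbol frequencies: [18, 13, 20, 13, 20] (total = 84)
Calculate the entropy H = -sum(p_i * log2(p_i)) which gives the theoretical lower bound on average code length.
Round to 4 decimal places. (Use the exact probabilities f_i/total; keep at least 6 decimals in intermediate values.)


Per-symbol terms -p_i * log2(p_i) with p_i = f_i/84:
  p = 18/84 = 0.214286: log2(p) = -2.222392, -p*log2(p) = 0.476227
  p = 13/84 = 0.154762: log2(p) = -2.691878, -p*log2(p) = 0.416600
  p = 20/84 = 0.238095: log2(p) = -2.070389, -p*log2(p) = 0.492950
  p = 13/84 = 0.154762: log2(p) = -2.691878, -p*log2(p) = 0.416600
  p = 20/84 = 0.238095: log2(p) = -2.070389, -p*log2(p) = 0.492950
H = 0.476227 + 0.416600 + 0.492950 + 0.416600 + 0.492950 = 2.295327

H = 2.2953 bits/symbol


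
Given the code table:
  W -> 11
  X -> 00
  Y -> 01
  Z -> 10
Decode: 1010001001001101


Decoding:
10 -> Z
10 -> Z
00 -> X
10 -> Z
01 -> Y
00 -> X
11 -> W
01 -> Y


Result: ZZXZYXWY


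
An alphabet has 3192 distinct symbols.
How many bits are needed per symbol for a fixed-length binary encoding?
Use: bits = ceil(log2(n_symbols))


log2(3192) = 11.6402
Bracket: 2^11 = 2048 < 3192 <= 2^12 = 4096
So ceil(log2(3192)) = 12

bits = ceil(log2(3192)) = ceil(11.6402) = 12 bits


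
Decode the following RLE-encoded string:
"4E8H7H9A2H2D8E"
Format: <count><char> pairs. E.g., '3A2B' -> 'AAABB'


Expanding each <count><char> pair:
  4E -> 'EEEE'
  8H -> 'HHHHHHHH'
  7H -> 'HHHHHHH'
  9A -> 'AAAAAAAAA'
  2H -> 'HH'
  2D -> 'DD'
  8E -> 'EEEEEEEE'

Decoded = EEEEHHHHHHHHHHHHHHHAAAAAAAAAHHDDEEEEEEEE


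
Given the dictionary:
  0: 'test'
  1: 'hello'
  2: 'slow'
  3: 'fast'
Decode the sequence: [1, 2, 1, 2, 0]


Look up each index in the dictionary:
  1 -> 'hello'
  2 -> 'slow'
  1 -> 'hello'
  2 -> 'slow'
  0 -> 'test'

Decoded: "hello slow hello slow test"


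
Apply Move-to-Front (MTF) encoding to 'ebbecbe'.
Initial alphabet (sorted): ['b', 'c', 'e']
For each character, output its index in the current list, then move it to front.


MTF encoding:
'e': index 2 in ['b', 'c', 'e'] -> ['e', 'b', 'c']
'b': index 1 in ['e', 'b', 'c'] -> ['b', 'e', 'c']
'b': index 0 in ['b', 'e', 'c'] -> ['b', 'e', 'c']
'e': index 1 in ['b', 'e', 'c'] -> ['e', 'b', 'c']
'c': index 2 in ['e', 'b', 'c'] -> ['c', 'e', 'b']
'b': index 2 in ['c', 'e', 'b'] -> ['b', 'c', 'e']
'e': index 2 in ['b', 'c', 'e'] -> ['e', 'b', 'c']


Output: [2, 1, 0, 1, 2, 2, 2]


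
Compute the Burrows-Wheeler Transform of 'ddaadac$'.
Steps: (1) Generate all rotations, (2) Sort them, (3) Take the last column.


Rotations (sorted):
  0: $ddaadac -> last char: c
  1: aadac$dd -> last char: d
  2: ac$ddaad -> last char: d
  3: adac$dda -> last char: a
  4: c$ddaada -> last char: a
  5: daadac$d -> last char: d
  6: dac$ddaa -> last char: a
  7: ddaadac$ -> last char: $


BWT = cddaada$


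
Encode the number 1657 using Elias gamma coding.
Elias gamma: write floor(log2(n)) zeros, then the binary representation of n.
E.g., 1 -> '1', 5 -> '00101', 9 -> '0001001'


num_bits = floor(log2(1657)) + 1 = 11
leading_zeros = num_bits - 1 = 10
binary(1657) = 11001111001

Elias gamma(1657) = '0000000000' + '11001111001' = 000000000011001111001 (21 bits)


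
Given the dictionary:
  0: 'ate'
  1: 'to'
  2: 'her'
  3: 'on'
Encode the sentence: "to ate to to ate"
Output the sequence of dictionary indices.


Look up each word in the dictionary:
  'to' -> 1
  'ate' -> 0
  'to' -> 1
  'to' -> 1
  'ate' -> 0

Encoded: [1, 0, 1, 1, 0]


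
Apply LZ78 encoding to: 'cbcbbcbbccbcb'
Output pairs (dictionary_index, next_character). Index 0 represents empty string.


LZ78 encoding steps:
Dictionary: {0: ''}
Step 1: w='' (idx 0), next='c' -> output (0, 'c'), add 'c' as idx 1
Step 2: w='' (idx 0), next='b' -> output (0, 'b'), add 'b' as idx 2
Step 3: w='c' (idx 1), next='b' -> output (1, 'b'), add 'cb' as idx 3
Step 4: w='b' (idx 2), next='c' -> output (2, 'c'), add 'bc' as idx 4
Step 5: w='b' (idx 2), next='b' -> output (2, 'b'), add 'bb' as idx 5
Step 6: w='c' (idx 1), next='c' -> output (1, 'c'), add 'cc' as idx 6
Step 7: w='bc' (idx 4), next='b' -> output (4, 'b'), add 'bcb' as idx 7


Encoded: [(0, 'c'), (0, 'b'), (1, 'b'), (2, 'c'), (2, 'b'), (1, 'c'), (4, 'b')]


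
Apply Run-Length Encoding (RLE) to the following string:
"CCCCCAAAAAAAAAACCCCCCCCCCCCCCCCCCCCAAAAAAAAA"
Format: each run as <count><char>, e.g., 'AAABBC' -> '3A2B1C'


Scanning runs left to right:
  i=0: run of 'C' x 5 -> '5C'
  i=5: run of 'A' x 10 -> '10A'
  i=15: run of 'C' x 20 -> '20C'
  i=35: run of 'A' x 9 -> '9A'

RLE = 5C10A20C9A


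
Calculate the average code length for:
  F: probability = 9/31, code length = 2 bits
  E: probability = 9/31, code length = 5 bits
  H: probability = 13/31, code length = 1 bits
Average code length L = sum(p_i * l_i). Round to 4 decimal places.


Weighted contributions p_i * l_i:
  F: (9/31) * 2 = 18/31
  E: (9/31) * 5 = 45/31
  H: (13/31) * 1 = 13/31
Sum = (18 + 45 + 13)/31 = 76/31

L = 76/31 = 2.4516 bits/symbol


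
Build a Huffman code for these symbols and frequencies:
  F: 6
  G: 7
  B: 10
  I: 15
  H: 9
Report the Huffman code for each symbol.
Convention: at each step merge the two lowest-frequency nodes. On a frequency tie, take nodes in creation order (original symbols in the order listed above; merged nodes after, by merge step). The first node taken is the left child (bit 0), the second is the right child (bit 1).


Huffman tree construction:
Step 1: Merge F(6) + G(7) = 13
Step 2: Merge H(9) + B(10) = 19
Step 3: Merge (F+G)(13) + I(15) = 28
Step 4: Merge (H+B)(19) + ((F+G)+I)(28) = 47
Read each symbol's code off the tree from the root (left child = 0, right child = 1).

Codes:
  F: 100 (length 3)
  G: 101 (length 3)
  B: 01 (length 2)
  I: 11 (length 2)
  H: 00 (length 2)
Average code length: 107/47 = 2.2766 bits/symbol


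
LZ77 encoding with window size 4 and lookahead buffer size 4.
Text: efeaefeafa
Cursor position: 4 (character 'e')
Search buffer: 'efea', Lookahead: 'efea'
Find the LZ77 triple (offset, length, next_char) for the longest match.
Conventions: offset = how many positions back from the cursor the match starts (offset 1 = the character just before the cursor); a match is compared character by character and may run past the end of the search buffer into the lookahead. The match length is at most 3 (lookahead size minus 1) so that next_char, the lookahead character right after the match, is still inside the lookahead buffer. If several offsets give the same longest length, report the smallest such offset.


Try each offset into the search buffer:
  offset=1 (pos 3, char 'a'): match length 0
  offset=2 (pos 2, char 'e'): match length 1
  offset=3 (pos 1, char 'f'): match length 0
  offset=4 (pos 0, char 'e'): match length 3
Longest match has length 3 at offset 4.
next_char = character at position 4 + 3 = 7 -> 'a'

Best match: offset=4, length=3 (matching 'efe' starting at position 0)
LZ77 triple: (4, 3, 'a')


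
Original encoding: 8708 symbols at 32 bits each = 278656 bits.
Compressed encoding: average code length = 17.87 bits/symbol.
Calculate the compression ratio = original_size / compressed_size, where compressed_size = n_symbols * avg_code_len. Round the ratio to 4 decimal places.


original_size = n_symbols * orig_bits = 8708 * 32 = 278656 bits
compressed_size = n_symbols * avg_code_len = 8708 * 17.87 = 155611.96 bits
ratio = original_size / compressed_size = 278656 / 155611.96 = 1.7907

Compression ratio = 1.7907


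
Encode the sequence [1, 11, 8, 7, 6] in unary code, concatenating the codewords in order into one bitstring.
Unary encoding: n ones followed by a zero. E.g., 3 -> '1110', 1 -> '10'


Encode each number as n ones followed by a terminating 0:
  1 -> 10 (2 bits)
  11 -> 111111111110 (12 bits)
  8 -> 111111110 (9 bits)
  7 -> 11111110 (8 bits)
  6 -> 1111110 (7 bits)
Total length = 2 + 12 + 9 + 8 + 7 = 38 bits.

Unary([1, 11, 8, 7, 6]) = 10111111111110111111110111111101111110 (38 bits)


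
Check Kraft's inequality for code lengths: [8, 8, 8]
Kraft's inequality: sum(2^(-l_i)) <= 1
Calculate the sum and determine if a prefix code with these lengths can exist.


Sum = 2^(-8) + 2^(-8) + 2^(-8)
    = 0.00390625 + 0.00390625 + 0.00390625
    = 3/256 = 0.01171875
Since 0.01171875 <= 1, Kraft's inequality IS satisfied.
A prefix code with these lengths CAN exist.

Kraft sum = 0.01171875. Satisfied.


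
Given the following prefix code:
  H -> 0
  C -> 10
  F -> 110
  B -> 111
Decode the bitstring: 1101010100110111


Decoding step by step:
Bits 110 -> F
Bits 10 -> C
Bits 10 -> C
Bits 10 -> C
Bits 0 -> H
Bits 110 -> F
Bits 111 -> B


Decoded message: FCCCHFB


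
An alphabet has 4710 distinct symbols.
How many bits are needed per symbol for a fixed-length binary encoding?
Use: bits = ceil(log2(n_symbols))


log2(4710) = 12.2015
Bracket: 2^12 = 4096 < 4710 <= 2^13 = 8192
So ceil(log2(4710)) = 13

bits = ceil(log2(4710)) = ceil(12.2015) = 13 bits


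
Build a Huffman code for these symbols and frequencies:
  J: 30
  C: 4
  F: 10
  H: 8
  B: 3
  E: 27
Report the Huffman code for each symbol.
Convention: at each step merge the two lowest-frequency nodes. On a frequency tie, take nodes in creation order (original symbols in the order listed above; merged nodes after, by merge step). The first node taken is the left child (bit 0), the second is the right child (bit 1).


Huffman tree construction:
Step 1: Merge B(3) + C(4) = 7
Step 2: Merge (B+C)(7) + H(8) = 15
Step 3: Merge F(10) + ((B+C)+H)(15) = 25
Step 4: Merge (F+((B+C)+H))(25) + E(27) = 52
Step 5: Merge J(30) + ((F+((B+C)+H))+E)(52) = 82
Read each symbol's code off the tree from the root (left child = 0, right child = 1).

Codes:
  J: 0 (length 1)
  C: 10101 (length 5)
  F: 100 (length 3)
  H: 1011 (length 4)
  B: 10100 (length 5)
  E: 11 (length 2)
Average code length: 181/82 = 2.2073 bits/symbol


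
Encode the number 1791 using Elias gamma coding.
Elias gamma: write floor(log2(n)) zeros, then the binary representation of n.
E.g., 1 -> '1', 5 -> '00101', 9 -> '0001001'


num_bits = floor(log2(1791)) + 1 = 11
leading_zeros = num_bits - 1 = 10
binary(1791) = 11011111111

Elias gamma(1791) = '0000000000' + '11011111111' = 000000000011011111111 (21 bits)


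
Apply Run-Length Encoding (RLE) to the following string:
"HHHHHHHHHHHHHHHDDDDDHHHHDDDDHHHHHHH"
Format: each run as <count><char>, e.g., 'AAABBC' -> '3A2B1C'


Scanning runs left to right:
  i=0: run of 'H' x 15 -> '15H'
  i=15: run of 'D' x 5 -> '5D'
  i=20: run of 'H' x 4 -> '4H'
  i=24: run of 'D' x 4 -> '4D'
  i=28: run of 'H' x 7 -> '7H'

RLE = 15H5D4H4D7H


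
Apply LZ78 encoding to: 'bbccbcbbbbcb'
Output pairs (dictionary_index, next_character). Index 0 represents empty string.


LZ78 encoding steps:
Dictionary: {0: ''}
Step 1: w='' (idx 0), next='b' -> output (0, 'b'), add 'b' as idx 1
Step 2: w='b' (idx 1), next='c' -> output (1, 'c'), add 'bc' as idx 2
Step 3: w='' (idx 0), next='c' -> output (0, 'c'), add 'c' as idx 3
Step 4: w='bc' (idx 2), next='b' -> output (2, 'b'), add 'bcb' as idx 4
Step 5: w='b' (idx 1), next='b' -> output (1, 'b'), add 'bb' as idx 5
Step 6: w='bcb' (idx 4), end of input -> output (4, '')


Encoded: [(0, 'b'), (1, 'c'), (0, 'c'), (2, 'b'), (1, 'b'), (4, '')]


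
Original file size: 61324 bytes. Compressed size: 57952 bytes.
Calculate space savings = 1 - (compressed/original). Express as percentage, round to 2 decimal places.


ratio = compressed/original = 57952/61324 = 0.945013
savings = 1 - ratio = 1 - 0.945013 = 0.054987
as a percentage: 0.054987 * 100 = 5.5%

Space savings = 1 - 57952/61324 = 5.5%


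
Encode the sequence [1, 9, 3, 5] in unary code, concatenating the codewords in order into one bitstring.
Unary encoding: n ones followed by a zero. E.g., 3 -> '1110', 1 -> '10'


Encode each number as n ones followed by a terminating 0:
  1 -> 10 (2 bits)
  9 -> 1111111110 (10 bits)
  3 -> 1110 (4 bits)
  5 -> 111110 (6 bits)
Total length = 2 + 10 + 4 + 6 = 22 bits.

Unary([1, 9, 3, 5]) = 1011111111101110111110 (22 bits)


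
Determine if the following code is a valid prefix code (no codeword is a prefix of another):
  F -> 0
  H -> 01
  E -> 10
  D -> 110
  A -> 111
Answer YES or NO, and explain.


Checking each pair (does one codeword prefix another?):
  F='0' vs H='01': prefix -- VIOLATION

NO -- this is NOT a valid prefix code. F (0) is a prefix of H (01).


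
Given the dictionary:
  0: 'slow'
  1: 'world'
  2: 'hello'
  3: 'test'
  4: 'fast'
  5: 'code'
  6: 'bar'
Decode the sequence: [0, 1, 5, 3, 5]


Look up each index in the dictionary:
  0 -> 'slow'
  1 -> 'world'
  5 -> 'code'
  3 -> 'test'
  5 -> 'code'

Decoded: "slow world code test code"


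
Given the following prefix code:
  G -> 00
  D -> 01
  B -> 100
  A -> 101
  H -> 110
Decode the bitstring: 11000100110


Decoding step by step:
Bits 110 -> H
Bits 00 -> G
Bits 100 -> B
Bits 110 -> H


Decoded message: HGBH


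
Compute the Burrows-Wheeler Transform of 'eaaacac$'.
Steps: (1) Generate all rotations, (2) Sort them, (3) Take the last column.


Rotations (sorted):
  0: $eaaacac -> last char: c
  1: aaacac$e -> last char: e
  2: aacac$ea -> last char: a
  3: ac$eaaac -> last char: c
  4: acac$eaa -> last char: a
  5: c$eaaaca -> last char: a
  6: cac$eaaa -> last char: a
  7: eaaacac$ -> last char: $


BWT = ceacaaa$


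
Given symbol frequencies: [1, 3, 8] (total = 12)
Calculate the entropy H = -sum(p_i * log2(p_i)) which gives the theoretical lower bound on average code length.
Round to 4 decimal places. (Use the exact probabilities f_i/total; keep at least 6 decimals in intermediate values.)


Per-symbol terms -p_i * log2(p_i) with p_i = f_i/12:
  p = 1/12 = 0.083333: log2(p) = -3.584963, -p*log2(p) = 0.298747
  p = 3/12 = 0.250000: log2(p) = -2.000000, -p*log2(p) = 0.500000
  p = 8/12 = 0.666667: log2(p) = -0.584963, -p*log2(p) = 0.389975
H = 0.298747 + 0.500000 + 0.389975 = 1.188722

H = 1.1887 bits/symbol


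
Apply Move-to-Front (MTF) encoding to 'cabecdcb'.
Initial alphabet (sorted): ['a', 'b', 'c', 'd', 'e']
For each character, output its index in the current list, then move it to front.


MTF encoding:
'c': index 2 in ['a', 'b', 'c', 'd', 'e'] -> ['c', 'a', 'b', 'd', 'e']
'a': index 1 in ['c', 'a', 'b', 'd', 'e'] -> ['a', 'c', 'b', 'd', 'e']
'b': index 2 in ['a', 'c', 'b', 'd', 'e'] -> ['b', 'a', 'c', 'd', 'e']
'e': index 4 in ['b', 'a', 'c', 'd', 'e'] -> ['e', 'b', 'a', 'c', 'd']
'c': index 3 in ['e', 'b', 'a', 'c', 'd'] -> ['c', 'e', 'b', 'a', 'd']
'd': index 4 in ['c', 'e', 'b', 'a', 'd'] -> ['d', 'c', 'e', 'b', 'a']
'c': index 1 in ['d', 'c', 'e', 'b', 'a'] -> ['c', 'd', 'e', 'b', 'a']
'b': index 3 in ['c', 'd', 'e', 'b', 'a'] -> ['b', 'c', 'd', 'e', 'a']


Output: [2, 1, 2, 4, 3, 4, 1, 3]


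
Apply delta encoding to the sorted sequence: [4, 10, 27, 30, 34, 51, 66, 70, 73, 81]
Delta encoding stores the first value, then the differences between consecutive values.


First value: 4
Deltas:
  10 - 4 = 6
  27 - 10 = 17
  30 - 27 = 3
  34 - 30 = 4
  51 - 34 = 17
  66 - 51 = 15
  70 - 66 = 4
  73 - 70 = 3
  81 - 73 = 8


Delta encoded: [4, 6, 17, 3, 4, 17, 15, 4, 3, 8]


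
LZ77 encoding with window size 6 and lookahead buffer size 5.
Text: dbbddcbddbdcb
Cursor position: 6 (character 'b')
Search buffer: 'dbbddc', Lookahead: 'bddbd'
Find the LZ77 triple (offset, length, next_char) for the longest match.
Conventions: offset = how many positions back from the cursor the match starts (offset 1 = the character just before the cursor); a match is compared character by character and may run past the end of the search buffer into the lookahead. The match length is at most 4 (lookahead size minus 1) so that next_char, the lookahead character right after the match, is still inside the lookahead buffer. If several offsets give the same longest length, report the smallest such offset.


Try each offset into the search buffer:
  offset=1 (pos 5, char 'c'): match length 0
  offset=2 (pos 4, char 'd'): match length 0
  offset=3 (pos 3, char 'd'): match length 0
  offset=4 (pos 2, char 'b'): match length 3
  offset=5 (pos 1, char 'b'): match length 1
  offset=6 (pos 0, char 'd'): match length 0
Longest match has length 3 at offset 4.
next_char = character at position 6 + 3 = 9 -> 'b'

Best match: offset=4, length=3 (matching 'bdd' starting at position 2)
LZ77 triple: (4, 3, 'b')


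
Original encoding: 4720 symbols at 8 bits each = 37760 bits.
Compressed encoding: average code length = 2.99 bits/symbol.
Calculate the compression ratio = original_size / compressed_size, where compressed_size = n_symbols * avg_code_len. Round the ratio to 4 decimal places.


original_size = n_symbols * orig_bits = 4720 * 8 = 37760 bits
compressed_size = n_symbols * avg_code_len = 4720 * 2.99 = 14112.8 bits
ratio = original_size / compressed_size = 37760 / 14112.8 = 2.6756

Compression ratio = 2.6756


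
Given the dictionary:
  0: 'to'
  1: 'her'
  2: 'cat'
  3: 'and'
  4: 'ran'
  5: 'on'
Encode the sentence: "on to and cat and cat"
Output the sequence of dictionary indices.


Look up each word in the dictionary:
  'on' -> 5
  'to' -> 0
  'and' -> 3
  'cat' -> 2
  'and' -> 3
  'cat' -> 2

Encoded: [5, 0, 3, 2, 3, 2]


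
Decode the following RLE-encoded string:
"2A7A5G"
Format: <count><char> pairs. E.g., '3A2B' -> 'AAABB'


Expanding each <count><char> pair:
  2A -> 'AA'
  7A -> 'AAAAAAA'
  5G -> 'GGGGG'

Decoded = AAAAAAAAAGGGGG


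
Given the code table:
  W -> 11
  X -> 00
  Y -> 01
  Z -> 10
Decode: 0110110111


Decoding:
01 -> Y
10 -> Z
11 -> W
01 -> Y
11 -> W


Result: YZWYW


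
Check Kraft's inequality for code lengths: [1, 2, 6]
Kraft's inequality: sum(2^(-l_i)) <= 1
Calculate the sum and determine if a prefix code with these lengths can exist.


Sum = 2^(-1) + 2^(-2) + 2^(-6)
    = 0.5 + 0.25 + 0.015625
    = 49/64 = 0.765625
Since 0.765625 <= 1, Kraft's inequality IS satisfied.
A prefix code with these lengths CAN exist.

Kraft sum = 0.765625. Satisfied.


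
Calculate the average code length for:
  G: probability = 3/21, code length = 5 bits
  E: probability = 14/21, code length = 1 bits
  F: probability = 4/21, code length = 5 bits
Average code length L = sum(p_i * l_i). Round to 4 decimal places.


Weighted contributions p_i * l_i:
  G: (3/21) * 5 = 15/21
  E: (14/21) * 1 = 14/21
  F: (4/21) * 5 = 20/21
Sum = (15 + 14 + 20)/21 = 49/21

L = 49/21 = 2.3333 bits/symbol


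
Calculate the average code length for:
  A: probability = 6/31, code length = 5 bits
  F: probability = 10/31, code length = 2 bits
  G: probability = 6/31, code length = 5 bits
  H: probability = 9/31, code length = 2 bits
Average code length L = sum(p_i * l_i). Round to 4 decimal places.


Weighted contributions p_i * l_i:
  A: (6/31) * 5 = 30/31
  F: (10/31) * 2 = 20/31
  G: (6/31) * 5 = 30/31
  H: (9/31) * 2 = 18/31
Sum = (30 + 20 + 30 + 18)/31 = 98/31

L = 98/31 = 3.1613 bits/symbol


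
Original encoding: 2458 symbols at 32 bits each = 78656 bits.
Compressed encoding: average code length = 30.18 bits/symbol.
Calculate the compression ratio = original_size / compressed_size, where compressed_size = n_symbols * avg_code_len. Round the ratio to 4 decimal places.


original_size = n_symbols * orig_bits = 2458 * 32 = 78656 bits
compressed_size = n_symbols * avg_code_len = 2458 * 30.18 = 74182.44 bits
ratio = original_size / compressed_size = 78656 / 74182.44 = 1.0603

Compression ratio = 1.0603


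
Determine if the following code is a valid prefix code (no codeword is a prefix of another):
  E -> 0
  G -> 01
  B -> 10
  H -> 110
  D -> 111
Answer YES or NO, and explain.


Checking each pair (does one codeword prefix another?):
  E='0' vs G='01': prefix -- VIOLATION

NO -- this is NOT a valid prefix code. E (0) is a prefix of G (01).


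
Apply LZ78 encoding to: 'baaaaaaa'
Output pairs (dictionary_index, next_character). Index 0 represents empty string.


LZ78 encoding steps:
Dictionary: {0: ''}
Step 1: w='' (idx 0), next='b' -> output (0, 'b'), add 'b' as idx 1
Step 2: w='' (idx 0), next='a' -> output (0, 'a'), add 'a' as idx 2
Step 3: w='a' (idx 2), next='a' -> output (2, 'a'), add 'aa' as idx 3
Step 4: w='aa' (idx 3), next='a' -> output (3, 'a'), add 'aaa' as idx 4
Step 5: w='a' (idx 2), end of input -> output (2, '')


Encoded: [(0, 'b'), (0, 'a'), (2, 'a'), (3, 'a'), (2, '')]


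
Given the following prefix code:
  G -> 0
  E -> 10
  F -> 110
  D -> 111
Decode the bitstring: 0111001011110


Decoding step by step:
Bits 0 -> G
Bits 111 -> D
Bits 0 -> G
Bits 0 -> G
Bits 10 -> E
Bits 111 -> D
Bits 10 -> E


Decoded message: GDGGEDE


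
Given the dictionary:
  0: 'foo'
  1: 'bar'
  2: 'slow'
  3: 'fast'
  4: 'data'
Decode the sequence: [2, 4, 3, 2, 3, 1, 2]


Look up each index in the dictionary:
  2 -> 'slow'
  4 -> 'data'
  3 -> 'fast'
  2 -> 'slow'
  3 -> 'fast'
  1 -> 'bar'
  2 -> 'slow'

Decoded: "slow data fast slow fast bar slow"


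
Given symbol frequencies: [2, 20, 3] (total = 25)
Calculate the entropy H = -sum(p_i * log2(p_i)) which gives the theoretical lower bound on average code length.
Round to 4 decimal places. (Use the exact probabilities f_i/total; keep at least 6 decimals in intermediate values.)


Per-symbol terms -p_i * log2(p_i) with p_i = f_i/25:
  p = 2/25 = 0.080000: log2(p) = -3.643856, -p*log2(p) = 0.291508
  p = 20/25 = 0.800000: log2(p) = -0.321928, -p*log2(p) = 0.257542
  p = 3/25 = 0.120000: log2(p) = -3.058894, -p*log2(p) = 0.367067
H = 0.291508 + 0.257542 + 0.367067 = 0.916117

H = 0.9161 bits/symbol


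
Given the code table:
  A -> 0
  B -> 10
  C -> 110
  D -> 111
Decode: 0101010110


Decoding:
0 -> A
10 -> B
10 -> B
10 -> B
110 -> C


Result: ABBBC


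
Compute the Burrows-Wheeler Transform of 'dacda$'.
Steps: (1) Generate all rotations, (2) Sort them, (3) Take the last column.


Rotations (sorted):
  0: $dacda -> last char: a
  1: a$dacd -> last char: d
  2: acda$d -> last char: d
  3: cda$da -> last char: a
  4: da$dac -> last char: c
  5: dacda$ -> last char: $


BWT = addac$


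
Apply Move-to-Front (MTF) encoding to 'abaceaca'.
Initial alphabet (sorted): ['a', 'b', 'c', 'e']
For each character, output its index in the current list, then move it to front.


MTF encoding:
'a': index 0 in ['a', 'b', 'c', 'e'] -> ['a', 'b', 'c', 'e']
'b': index 1 in ['a', 'b', 'c', 'e'] -> ['b', 'a', 'c', 'e']
'a': index 1 in ['b', 'a', 'c', 'e'] -> ['a', 'b', 'c', 'e']
'c': index 2 in ['a', 'b', 'c', 'e'] -> ['c', 'a', 'b', 'e']
'e': index 3 in ['c', 'a', 'b', 'e'] -> ['e', 'c', 'a', 'b']
'a': index 2 in ['e', 'c', 'a', 'b'] -> ['a', 'e', 'c', 'b']
'c': index 2 in ['a', 'e', 'c', 'b'] -> ['c', 'a', 'e', 'b']
'a': index 1 in ['c', 'a', 'e', 'b'] -> ['a', 'c', 'e', 'b']


Output: [0, 1, 1, 2, 3, 2, 2, 1]


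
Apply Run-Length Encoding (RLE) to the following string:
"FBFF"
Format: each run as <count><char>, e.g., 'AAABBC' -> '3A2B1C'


Scanning runs left to right:
  i=0: run of 'F' x 1 -> '1F'
  i=1: run of 'B' x 1 -> '1B'
  i=2: run of 'F' x 2 -> '2F'

RLE = 1F1B2F


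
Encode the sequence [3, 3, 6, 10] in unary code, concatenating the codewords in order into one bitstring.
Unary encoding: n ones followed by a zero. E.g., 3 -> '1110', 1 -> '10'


Encode each number as n ones followed by a terminating 0:
  3 -> 1110 (4 bits)
  3 -> 1110 (4 bits)
  6 -> 1111110 (7 bits)
  10 -> 11111111110 (11 bits)
Total length = 4 + 4 + 7 + 11 = 26 bits.

Unary([3, 3, 6, 10]) = 11101110111111011111111110 (26 bits)


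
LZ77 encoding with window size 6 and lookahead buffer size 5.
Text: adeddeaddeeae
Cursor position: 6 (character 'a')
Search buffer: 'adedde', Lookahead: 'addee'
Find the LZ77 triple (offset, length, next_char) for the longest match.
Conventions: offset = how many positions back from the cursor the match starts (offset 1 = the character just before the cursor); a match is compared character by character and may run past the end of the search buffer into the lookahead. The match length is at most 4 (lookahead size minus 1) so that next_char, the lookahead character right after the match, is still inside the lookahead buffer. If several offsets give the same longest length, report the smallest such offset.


Try each offset into the search buffer:
  offset=1 (pos 5, char 'e'): match length 0
  offset=2 (pos 4, char 'd'): match length 0
  offset=3 (pos 3, char 'd'): match length 0
  offset=4 (pos 2, char 'e'): match length 0
  offset=5 (pos 1, char 'd'): match length 0
  offset=6 (pos 0, char 'a'): match length 2
Longest match has length 2 at offset 6.
next_char = character at position 6 + 2 = 8 -> 'd'

Best match: offset=6, length=2 (matching 'ad' starting at position 0)
LZ77 triple: (6, 2, 'd')


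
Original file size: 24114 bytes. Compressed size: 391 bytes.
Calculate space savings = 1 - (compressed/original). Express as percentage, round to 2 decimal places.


ratio = compressed/original = 391/24114 = 0.016215
savings = 1 - ratio = 1 - 0.016215 = 0.983785
as a percentage: 0.983785 * 100 = 98.38%

Space savings = 1 - 391/24114 = 98.38%


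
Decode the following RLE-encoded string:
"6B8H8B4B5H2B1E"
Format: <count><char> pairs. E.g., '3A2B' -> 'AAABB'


Expanding each <count><char> pair:
  6B -> 'BBBBBB'
  8H -> 'HHHHHHHH'
  8B -> 'BBBBBBBB'
  4B -> 'BBBB'
  5H -> 'HHHHH'
  2B -> 'BB'
  1E -> 'E'

Decoded = BBBBBBHHHHHHHHBBBBBBBBBBBBHHHHHBBE


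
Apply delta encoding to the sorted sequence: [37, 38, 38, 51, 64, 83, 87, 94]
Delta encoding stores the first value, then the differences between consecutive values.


First value: 37
Deltas:
  38 - 37 = 1
  38 - 38 = 0
  51 - 38 = 13
  64 - 51 = 13
  83 - 64 = 19
  87 - 83 = 4
  94 - 87 = 7


Delta encoded: [37, 1, 0, 13, 13, 19, 4, 7]


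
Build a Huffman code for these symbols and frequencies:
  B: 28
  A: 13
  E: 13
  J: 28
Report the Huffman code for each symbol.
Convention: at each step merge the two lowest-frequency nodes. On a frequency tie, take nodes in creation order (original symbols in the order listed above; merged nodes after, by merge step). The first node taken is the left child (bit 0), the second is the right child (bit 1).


Huffman tree construction:
Step 1: Merge A(13) + E(13) = 26
Step 2: Merge (A+E)(26) + B(28) = 54
Step 3: Merge J(28) + ((A+E)+B)(54) = 82
Read each symbol's code off the tree from the root (left child = 0, right child = 1).

Codes:
  B: 11 (length 2)
  A: 100 (length 3)
  E: 101 (length 3)
  J: 0 (length 1)
Average code length: 162/82 = 1.9756 bits/symbol


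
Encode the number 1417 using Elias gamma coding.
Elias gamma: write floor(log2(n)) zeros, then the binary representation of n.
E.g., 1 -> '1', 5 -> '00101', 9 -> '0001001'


num_bits = floor(log2(1417)) + 1 = 11
leading_zeros = num_bits - 1 = 10
binary(1417) = 10110001001

Elias gamma(1417) = '0000000000' + '10110001001' = 000000000010110001001 (21 bits)


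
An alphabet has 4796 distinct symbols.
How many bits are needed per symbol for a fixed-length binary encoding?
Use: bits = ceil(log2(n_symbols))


log2(4796) = 12.2276
Bracket: 2^12 = 4096 < 4796 <= 2^13 = 8192
So ceil(log2(4796)) = 13

bits = ceil(log2(4796)) = ceil(12.2276) = 13 bits


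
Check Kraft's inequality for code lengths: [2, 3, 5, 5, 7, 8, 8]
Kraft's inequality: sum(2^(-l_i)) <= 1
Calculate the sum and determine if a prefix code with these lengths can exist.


Sum = 2^(-2) + 2^(-3) + 2^(-5) + 2^(-5) + 2^(-7) + 2^(-8) + 2^(-8)
    = 0.25 + 0.125 + 0.03125 + 0.03125 + 0.0078125 + 0.00390625 + 0.00390625
    = 116/256 = 0.453125
Since 0.453125 <= 1, Kraft's inequality IS satisfied.
A prefix code with these lengths CAN exist.

Kraft sum = 0.453125. Satisfied.


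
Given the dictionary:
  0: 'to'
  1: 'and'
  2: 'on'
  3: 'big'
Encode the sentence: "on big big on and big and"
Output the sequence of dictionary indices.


Look up each word in the dictionary:
  'on' -> 2
  'big' -> 3
  'big' -> 3
  'on' -> 2
  'and' -> 1
  'big' -> 3
  'and' -> 1

Encoded: [2, 3, 3, 2, 1, 3, 1]


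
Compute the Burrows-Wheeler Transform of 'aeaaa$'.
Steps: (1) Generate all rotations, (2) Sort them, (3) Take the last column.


Rotations (sorted):
  0: $aeaaa -> last char: a
  1: a$aeaa -> last char: a
  2: aa$aea -> last char: a
  3: aaa$ae -> last char: e
  4: aeaaa$ -> last char: $
  5: eaaa$a -> last char: a


BWT = aaae$a


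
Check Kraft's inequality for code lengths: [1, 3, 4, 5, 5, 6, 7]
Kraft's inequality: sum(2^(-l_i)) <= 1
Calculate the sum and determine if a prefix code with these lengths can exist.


Sum = 2^(-1) + 2^(-3) + 2^(-4) + 2^(-5) + 2^(-5) + 2^(-6) + 2^(-7)
    = 0.5 + 0.125 + 0.0625 + 0.03125 + 0.03125 + 0.015625 + 0.0078125
    = 99/128 = 0.7734375
Since 0.7734375 <= 1, Kraft's inequality IS satisfied.
A prefix code with these lengths CAN exist.

Kraft sum = 0.7734375. Satisfied.


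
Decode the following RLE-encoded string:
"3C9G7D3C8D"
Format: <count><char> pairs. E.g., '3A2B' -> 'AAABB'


Expanding each <count><char> pair:
  3C -> 'CCC'
  9G -> 'GGGGGGGGG'
  7D -> 'DDDDDDD'
  3C -> 'CCC'
  8D -> 'DDDDDDDD'

Decoded = CCCGGGGGGGGGDDDDDDDCCCDDDDDDDD


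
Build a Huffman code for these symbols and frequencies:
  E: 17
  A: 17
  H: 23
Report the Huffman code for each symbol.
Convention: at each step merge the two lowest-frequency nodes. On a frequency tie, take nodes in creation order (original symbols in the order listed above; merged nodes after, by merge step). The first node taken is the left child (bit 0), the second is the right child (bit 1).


Huffman tree construction:
Step 1: Merge E(17) + A(17) = 34
Step 2: Merge H(23) + (E+A)(34) = 57
Read each symbol's code off the tree from the root (left child = 0, right child = 1).

Codes:
  E: 10 (length 2)
  A: 11 (length 2)
  H: 0 (length 1)
Average code length: 91/57 = 1.5965 bits/symbol
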